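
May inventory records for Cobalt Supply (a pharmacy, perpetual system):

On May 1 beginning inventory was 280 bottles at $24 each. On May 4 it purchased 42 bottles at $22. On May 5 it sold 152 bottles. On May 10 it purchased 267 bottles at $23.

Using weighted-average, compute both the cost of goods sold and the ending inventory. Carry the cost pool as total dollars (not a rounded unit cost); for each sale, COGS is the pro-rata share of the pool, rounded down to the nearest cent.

After May 1: 280 on hand, pool $6,720.00 (≈ $24.0000 each)
After May 4: 322 on hand, pool $7,644.00 (≈ $23.7391 each)
May 5, sell 152: 152/322 × $7,644.00 → $3,608.34
After May 10: 437 on hand, pool $10,176.66 (≈ $23.2876 each)
Ending inventory (cost pool remaining) = $10,176.66

COGS = $3,608.34; ending inventory = $10,176.66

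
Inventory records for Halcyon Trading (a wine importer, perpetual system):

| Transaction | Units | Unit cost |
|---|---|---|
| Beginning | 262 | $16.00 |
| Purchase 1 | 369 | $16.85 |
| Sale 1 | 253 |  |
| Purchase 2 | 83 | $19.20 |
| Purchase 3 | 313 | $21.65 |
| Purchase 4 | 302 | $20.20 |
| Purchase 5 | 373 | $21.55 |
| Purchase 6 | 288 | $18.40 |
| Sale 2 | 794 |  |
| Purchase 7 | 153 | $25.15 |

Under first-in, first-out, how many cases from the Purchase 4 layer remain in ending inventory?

282

Sale 1 (253) [FIFO — oldest first]: 253 @ $16.00 = $4,048.00
Sale 2 (794) [FIFO — oldest first]: 9 @ $16.00 + 369 @ $16.85 + 83 @ $19.20 + 313 @ $21.65 + 20 @ $20.20 = $15,135.70
Total COGS = $4,048.00 + $15,135.70 = $19,183.70
Ending inventory: 282 @ $20.20 + 373 @ $21.55 + 288 @ $18.40 + 153 @ $25.15 = $22,881.70
Check: goods available $42,065.40 = COGS $19,183.70 + ending $22,881.70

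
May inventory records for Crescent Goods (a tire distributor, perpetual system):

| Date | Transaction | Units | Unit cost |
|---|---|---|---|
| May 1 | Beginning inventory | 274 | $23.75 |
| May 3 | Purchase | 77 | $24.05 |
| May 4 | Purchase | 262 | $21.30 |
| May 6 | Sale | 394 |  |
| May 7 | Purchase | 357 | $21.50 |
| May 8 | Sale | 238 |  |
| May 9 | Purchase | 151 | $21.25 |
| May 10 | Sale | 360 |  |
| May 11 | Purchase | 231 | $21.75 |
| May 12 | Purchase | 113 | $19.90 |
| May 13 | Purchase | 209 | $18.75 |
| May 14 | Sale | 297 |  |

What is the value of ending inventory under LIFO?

May 6, 394 sold [LIFO — newest first]: 262 @ $21.30 + 77 @ $24.05 + 55 @ $23.75 = $8,738.70
May 8, 238 sold [LIFO — newest first]: 238 @ $21.50 = $5,117.00
May 10, 360 sold [LIFO — newest first]: 151 @ $21.25 + 119 @ $21.50 + 90 @ $23.75 = $7,904.75
May 14, 297 sold [LIFO — newest first]: 209 @ $18.75 + 88 @ $19.90 = $5,669.95
Total COGS = $8,738.70 + $5,117.00 + $7,904.75 + $5,669.95 = $27,430.40
Ending inventory: 129 @ $23.75 + 231 @ $21.75 + 25 @ $19.90 = $8,585.50

Ending inventory = $8,585.50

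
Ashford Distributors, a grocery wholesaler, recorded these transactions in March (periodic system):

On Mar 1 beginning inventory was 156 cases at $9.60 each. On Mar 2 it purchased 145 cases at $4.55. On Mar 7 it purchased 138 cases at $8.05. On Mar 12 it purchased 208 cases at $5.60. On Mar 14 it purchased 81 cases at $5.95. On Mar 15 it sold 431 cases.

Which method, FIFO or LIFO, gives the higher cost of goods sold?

FIFO

FIFO COGS: 156 @ $9.60 + 145 @ $4.55 + 130 @ $8.05 = $3,203.85
LIFO COGS: 81 @ $5.95 + 208 @ $5.60 + 138 @ $8.05 + 4 @ $4.55 = $2,775.85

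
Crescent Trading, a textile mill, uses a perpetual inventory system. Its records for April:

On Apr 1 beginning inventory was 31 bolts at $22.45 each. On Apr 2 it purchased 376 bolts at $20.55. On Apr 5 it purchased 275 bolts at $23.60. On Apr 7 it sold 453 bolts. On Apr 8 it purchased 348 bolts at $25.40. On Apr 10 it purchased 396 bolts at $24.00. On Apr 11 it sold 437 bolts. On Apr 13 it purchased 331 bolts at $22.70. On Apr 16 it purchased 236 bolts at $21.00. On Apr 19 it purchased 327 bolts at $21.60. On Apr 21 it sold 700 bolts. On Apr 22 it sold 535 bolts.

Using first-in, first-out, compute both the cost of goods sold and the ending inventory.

COGS = $48,576.85; ending inventory = $4,212.00

Apr 7, 453 sold [FIFO — oldest first]: 31 @ $22.45 + 376 @ $20.55 + 46 @ $23.60 = $9,508.35
Apr 11, 437 sold [FIFO — oldest first]: 229 @ $23.60 + 208 @ $25.40 = $10,687.60
Apr 21, 700 sold [FIFO — oldest first]: 140 @ $25.40 + 396 @ $24.00 + 164 @ $22.70 = $16,782.80
Apr 22, 535 sold [FIFO — oldest first]: 167 @ $22.70 + 236 @ $21.00 + 132 @ $21.60 = $11,598.10
Total COGS = $9,508.35 + $10,687.60 + $16,782.80 + $11,598.10 = $48,576.85
Ending inventory: 195 @ $21.60 = $4,212.00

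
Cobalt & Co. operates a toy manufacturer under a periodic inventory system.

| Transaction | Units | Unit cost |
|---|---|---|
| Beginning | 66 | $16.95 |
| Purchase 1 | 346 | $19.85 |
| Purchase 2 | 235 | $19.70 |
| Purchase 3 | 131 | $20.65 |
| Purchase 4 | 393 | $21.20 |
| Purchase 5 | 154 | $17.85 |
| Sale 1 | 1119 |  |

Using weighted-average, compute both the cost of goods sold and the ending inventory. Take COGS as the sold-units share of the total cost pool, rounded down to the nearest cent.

COGS = $22,297.19; ending inventory = $4,104.76

Sale 1, sell 1119: 1119/1325 × $26,401.95 → $22,297.19
Ending inventory (cost pool remaining) = $4,104.76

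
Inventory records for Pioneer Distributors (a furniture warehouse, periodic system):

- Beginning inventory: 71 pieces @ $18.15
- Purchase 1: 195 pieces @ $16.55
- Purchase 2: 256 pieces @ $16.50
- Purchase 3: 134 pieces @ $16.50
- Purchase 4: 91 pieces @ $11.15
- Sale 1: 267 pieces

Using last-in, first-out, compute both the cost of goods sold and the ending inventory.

Sale 1 (267) [LIFO — newest first]: 91 @ $11.15 + 134 @ $16.50 + 42 @ $16.50 = $3,918.65
Ending inventory: 71 @ $18.15 + 195 @ $16.55 + 214 @ $16.50 = $8,046.90
Check: goods available $11,965.55 = COGS $3,918.65 + ending $8,046.90

COGS = $3,918.65; ending inventory = $8,046.90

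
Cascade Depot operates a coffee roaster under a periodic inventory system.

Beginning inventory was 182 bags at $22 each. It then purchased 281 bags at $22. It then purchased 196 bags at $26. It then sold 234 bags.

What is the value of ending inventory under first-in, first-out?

Ending inventory = $10,134

Sale 1 (234) [FIFO — oldest first]: 182 @ $22 + 52 @ $22 = $5,148
Ending inventory: 229 @ $22 + 196 @ $26 = $10,134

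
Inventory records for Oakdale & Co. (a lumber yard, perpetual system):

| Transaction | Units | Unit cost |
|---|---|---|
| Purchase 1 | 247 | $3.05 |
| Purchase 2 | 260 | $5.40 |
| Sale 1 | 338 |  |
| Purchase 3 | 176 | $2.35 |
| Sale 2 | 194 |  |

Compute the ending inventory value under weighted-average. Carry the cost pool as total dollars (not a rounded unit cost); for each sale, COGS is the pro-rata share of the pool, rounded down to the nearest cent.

After Purchase 1: 247 on hand, pool $753.35 (≈ $3.0500 each)
After Purchase 2: 507 on hand, pool $2,157.35 (≈ $4.2551 each)
Sale 1, sell 338: 338/507 × $2,157.35 → $1,438.23
After Purchase 3: 345 on hand, pool $1,132.72 (≈ $3.2832 each)
Sale 2, sell 194: 194/345 × $1,132.72 → $636.94
Total COGS = $1,438.23 + $636.94 = $2,075.17
Ending inventory (cost pool remaining) = $495.78

Ending inventory = $495.78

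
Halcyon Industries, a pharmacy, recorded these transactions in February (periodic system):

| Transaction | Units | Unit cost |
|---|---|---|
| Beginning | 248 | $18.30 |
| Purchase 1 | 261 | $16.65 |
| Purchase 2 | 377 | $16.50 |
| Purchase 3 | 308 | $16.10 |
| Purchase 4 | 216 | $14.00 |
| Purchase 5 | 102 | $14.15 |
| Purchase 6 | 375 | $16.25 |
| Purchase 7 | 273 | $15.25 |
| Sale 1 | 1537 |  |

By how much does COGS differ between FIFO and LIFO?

FIFO COGS: 248 @ $18.30 + 261 @ $16.65 + 377 @ $16.50 + 308 @ $16.10 + 216 @ $14.00 + 102 @ $14.15 + 25 @ $16.25 = $24,936.90
LIFO COGS: 273 @ $15.25 + 375 @ $16.25 + 102 @ $14.15 + 216 @ $14.00 + 308 @ $16.10 + 263 @ $16.50 = $24,022.60
Difference = |$24,936.90 − $24,022.60| = $914.30

$914.30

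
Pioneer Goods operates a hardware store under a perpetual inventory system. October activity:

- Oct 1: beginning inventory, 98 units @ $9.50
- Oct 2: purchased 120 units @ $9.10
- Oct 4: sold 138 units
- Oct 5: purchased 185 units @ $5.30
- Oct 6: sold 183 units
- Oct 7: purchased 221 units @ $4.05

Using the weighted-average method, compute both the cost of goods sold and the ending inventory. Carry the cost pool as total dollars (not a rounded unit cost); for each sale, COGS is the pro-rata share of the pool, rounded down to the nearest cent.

After Oct 1: 98 on hand, pool $931.00 (≈ $9.5000 each)
After Oct 2: 218 on hand, pool $2,023.00 (≈ $9.2798 each)
Oct 4, sell 138: 138/218 × $2,023.00 → $1,280.61
After Oct 5: 265 on hand, pool $1,722.89 (≈ $6.5015 each)
Oct 6, sell 183: 183/265 × $1,722.89 → $1,189.76
After Oct 7: 303 on hand, pool $1,428.18 (≈ $4.7135 each)
Total COGS = $1,280.61 + $1,189.76 = $2,470.37
Ending inventory (cost pool remaining) = $1,428.18

COGS = $2,470.37; ending inventory = $1,428.18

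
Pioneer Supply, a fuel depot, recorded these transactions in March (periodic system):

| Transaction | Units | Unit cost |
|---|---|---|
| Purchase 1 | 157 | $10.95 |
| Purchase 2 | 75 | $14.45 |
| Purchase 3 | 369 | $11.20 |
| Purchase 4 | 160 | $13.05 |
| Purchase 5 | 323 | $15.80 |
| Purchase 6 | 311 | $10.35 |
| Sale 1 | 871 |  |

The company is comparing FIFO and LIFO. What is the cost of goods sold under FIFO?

COGS = $10,761.70

FIFO COGS: 157 @ $10.95 + 75 @ $14.45 + 369 @ $11.20 + 160 @ $13.05 + 110 @ $15.80 = $10,761.70
LIFO COGS: 311 @ $10.35 + 323 @ $15.80 + 160 @ $13.05 + 77 @ $11.20 = $11,272.65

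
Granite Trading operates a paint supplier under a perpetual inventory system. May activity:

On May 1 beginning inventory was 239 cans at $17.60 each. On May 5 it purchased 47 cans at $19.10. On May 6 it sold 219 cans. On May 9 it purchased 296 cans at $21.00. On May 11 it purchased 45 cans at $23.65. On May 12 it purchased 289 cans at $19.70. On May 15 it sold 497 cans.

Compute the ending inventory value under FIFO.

May 6, 219 sold [FIFO — oldest first]: 219 @ $17.60 = $3,854.40
May 15, 497 sold [FIFO — oldest first]: 20 @ $17.60 + 47 @ $19.10 + 296 @ $21.00 + 45 @ $23.65 + 89 @ $19.70 = $10,283.25
Total COGS = $3,854.40 + $10,283.25 = $14,137.65
Ending inventory: 200 @ $19.70 = $3,940.00

Ending inventory = $3,940.00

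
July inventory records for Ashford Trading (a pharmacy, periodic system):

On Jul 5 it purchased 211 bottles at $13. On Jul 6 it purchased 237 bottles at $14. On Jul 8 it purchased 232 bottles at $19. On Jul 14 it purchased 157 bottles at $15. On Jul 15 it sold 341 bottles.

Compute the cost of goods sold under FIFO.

Jul 15, 341 sold [FIFO — oldest first]: 211 @ $13 + 130 @ $14 = $4,563
Ending inventory: 107 @ $14 + 232 @ $19 + 157 @ $15 = $8,261

COGS = $4,563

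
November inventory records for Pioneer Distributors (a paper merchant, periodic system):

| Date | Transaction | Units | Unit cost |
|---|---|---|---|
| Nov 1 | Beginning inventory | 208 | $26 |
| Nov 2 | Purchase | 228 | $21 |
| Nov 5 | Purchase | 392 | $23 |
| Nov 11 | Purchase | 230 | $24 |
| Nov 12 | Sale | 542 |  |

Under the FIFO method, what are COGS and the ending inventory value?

COGS = $12,634; ending inventory = $12,098

Nov 12, 542 sold [FIFO — oldest first]: 208 @ $26 + 228 @ $21 + 106 @ $23 = $12,634
Ending inventory: 286 @ $23 + 230 @ $24 = $12,098
Check: goods available $24,732 = COGS $12,634 + ending $12,098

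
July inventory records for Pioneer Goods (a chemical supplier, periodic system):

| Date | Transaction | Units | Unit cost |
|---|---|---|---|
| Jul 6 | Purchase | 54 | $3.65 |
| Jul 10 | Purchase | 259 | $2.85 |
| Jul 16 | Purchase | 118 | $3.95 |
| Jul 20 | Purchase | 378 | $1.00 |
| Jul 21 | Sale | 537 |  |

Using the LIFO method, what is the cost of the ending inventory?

Jul 21, 537 sold [LIFO — newest first]: 378 @ $1.00 + 118 @ $3.95 + 41 @ $2.85 = $960.95
Ending inventory: 54 @ $3.65 + 218 @ $2.85 = $818.40

Ending inventory = $818.40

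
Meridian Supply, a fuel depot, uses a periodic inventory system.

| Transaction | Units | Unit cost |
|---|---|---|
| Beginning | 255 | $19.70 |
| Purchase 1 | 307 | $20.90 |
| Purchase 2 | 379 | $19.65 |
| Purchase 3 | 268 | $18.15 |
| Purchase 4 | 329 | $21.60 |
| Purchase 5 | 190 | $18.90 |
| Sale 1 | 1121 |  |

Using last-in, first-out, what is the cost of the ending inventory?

Sale 1 (1121) [LIFO — newest first]: 190 @ $18.90 + 329 @ $21.60 + 268 @ $18.15 + 334 @ $19.65 = $22,124.70
Ending inventory: 255 @ $19.70 + 307 @ $20.90 + 45 @ $19.65 = $12,324.05
Check: goods available $34,448.75 = COGS $22,124.70 + ending $12,324.05

Ending inventory = $12,324.05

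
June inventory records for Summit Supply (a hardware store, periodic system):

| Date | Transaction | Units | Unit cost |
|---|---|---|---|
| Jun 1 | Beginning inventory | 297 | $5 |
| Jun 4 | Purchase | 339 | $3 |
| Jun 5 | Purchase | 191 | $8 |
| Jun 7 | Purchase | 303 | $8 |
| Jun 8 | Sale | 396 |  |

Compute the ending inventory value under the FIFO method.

Ending inventory = $4,672

Jun 8, 396 sold [FIFO — oldest first]: 297 @ $5 + 99 @ $3 = $1,782
Ending inventory: 240 @ $3 + 191 @ $8 + 303 @ $8 = $4,672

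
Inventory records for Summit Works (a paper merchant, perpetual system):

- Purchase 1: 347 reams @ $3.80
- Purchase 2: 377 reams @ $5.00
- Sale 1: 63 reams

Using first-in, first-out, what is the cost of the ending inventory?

Ending inventory = $2,964.20

Sale 1 (63) [FIFO — oldest first]: 63 @ $3.80 = $239.40
Ending inventory: 284 @ $3.80 + 377 @ $5.00 = $2,964.20
Check: goods available $3,203.60 = COGS $239.40 + ending $2,964.20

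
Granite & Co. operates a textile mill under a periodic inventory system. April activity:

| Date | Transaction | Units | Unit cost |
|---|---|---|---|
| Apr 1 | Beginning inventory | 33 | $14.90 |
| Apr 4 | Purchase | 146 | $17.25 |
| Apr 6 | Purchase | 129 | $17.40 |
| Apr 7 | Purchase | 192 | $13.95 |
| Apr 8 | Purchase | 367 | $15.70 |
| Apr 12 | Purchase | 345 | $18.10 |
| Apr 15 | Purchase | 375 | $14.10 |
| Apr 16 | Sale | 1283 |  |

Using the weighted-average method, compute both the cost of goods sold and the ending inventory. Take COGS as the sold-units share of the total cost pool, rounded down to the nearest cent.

Apr 16, sell 1283: 1283/1587 × $25,227.10 → $20,394.68
Ending inventory (cost pool remaining) = $4,832.42
Check: goods available $25,227.10 = COGS $20,394.68 + ending $4,832.42

COGS = $20,394.68; ending inventory = $4,832.42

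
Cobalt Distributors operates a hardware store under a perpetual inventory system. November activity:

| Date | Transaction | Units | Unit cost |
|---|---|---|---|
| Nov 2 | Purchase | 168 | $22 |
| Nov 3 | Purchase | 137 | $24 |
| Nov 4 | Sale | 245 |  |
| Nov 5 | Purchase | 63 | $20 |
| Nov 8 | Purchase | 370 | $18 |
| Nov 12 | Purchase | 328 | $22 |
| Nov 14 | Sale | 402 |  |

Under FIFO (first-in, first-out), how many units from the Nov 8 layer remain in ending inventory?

91

Nov 4, 245 sold [FIFO — oldest first]: 168 @ $22 + 77 @ $24 = $5,544
Nov 14, 402 sold [FIFO — oldest first]: 60 @ $24 + 63 @ $20 + 279 @ $18 = $7,722
Total COGS = $5,544 + $7,722 = $13,266
Ending inventory: 91 @ $18 + 328 @ $22 = $8,854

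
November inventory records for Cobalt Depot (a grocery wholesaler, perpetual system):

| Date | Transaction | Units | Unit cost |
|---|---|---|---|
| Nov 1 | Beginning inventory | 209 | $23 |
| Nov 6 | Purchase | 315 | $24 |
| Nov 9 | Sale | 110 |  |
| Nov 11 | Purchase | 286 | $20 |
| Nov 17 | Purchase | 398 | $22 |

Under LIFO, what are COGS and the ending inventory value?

COGS = $2,640; ending inventory = $24,203

Nov 9, 110 sold [LIFO — newest first]: 110 @ $24 = $2,640
Ending inventory: 209 @ $23 + 205 @ $24 + 286 @ $20 + 398 @ $22 = $24,203
Check: goods available $26,843 = COGS $2,640 + ending $24,203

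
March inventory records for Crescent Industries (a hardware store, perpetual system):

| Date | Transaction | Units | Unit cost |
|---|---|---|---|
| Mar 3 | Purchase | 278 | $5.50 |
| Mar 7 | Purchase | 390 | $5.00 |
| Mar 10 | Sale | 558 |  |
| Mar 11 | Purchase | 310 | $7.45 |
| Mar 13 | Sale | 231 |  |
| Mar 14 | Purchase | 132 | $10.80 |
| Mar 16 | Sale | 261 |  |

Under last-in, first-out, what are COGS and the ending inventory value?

COGS = $6,884.10; ending inventory = $330.00

Mar 10, 558 sold [LIFO — newest first]: 390 @ $5.00 + 168 @ $5.50 = $2,874.00
Mar 13, 231 sold [LIFO — newest first]: 231 @ $7.45 = $1,720.95
Mar 16, 261 sold [LIFO — newest first]: 132 @ $10.80 + 79 @ $7.45 + 50 @ $5.50 = $2,289.15
Total COGS = $2,874.00 + $1,720.95 + $2,289.15 = $6,884.10
Ending inventory: 60 @ $5.50 = $330.00
Check: goods available $7,214.10 = COGS $6,884.10 + ending $330.00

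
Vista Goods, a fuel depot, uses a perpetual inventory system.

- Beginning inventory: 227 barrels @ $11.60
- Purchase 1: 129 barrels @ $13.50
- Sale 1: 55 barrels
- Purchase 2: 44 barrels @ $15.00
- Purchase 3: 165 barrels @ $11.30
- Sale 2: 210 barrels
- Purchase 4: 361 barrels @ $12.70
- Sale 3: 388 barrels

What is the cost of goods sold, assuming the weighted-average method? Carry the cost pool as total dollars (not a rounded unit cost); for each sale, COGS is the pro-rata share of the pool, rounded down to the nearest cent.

COGS = $8,078.42

After Beginning: 227 on hand, pool $2,633.20 (≈ $11.6000 each)
After Purchase 1: 356 on hand, pool $4,374.70 (≈ $12.2885 each)
Sale 1, sell 55: 55/356 × $4,374.70 → $675.86
After Purchase 2: 345 on hand, pool $4,358.84 (≈ $12.6343 each)
After Purchase 3: 510 on hand, pool $6,223.34 (≈ $12.2026 each)
Sale 2, sell 210: 210/510 × $6,223.34 → $2,562.55
After Purchase 4: 661 on hand, pool $8,245.49 (≈ $12.4743 each)
Sale 3, sell 388: 388/661 × $8,245.49 → $4,840.01
Total COGS = $675.86 + $2,562.55 + $4,840.01 = $8,078.42
Ending inventory (cost pool remaining) = $3,405.48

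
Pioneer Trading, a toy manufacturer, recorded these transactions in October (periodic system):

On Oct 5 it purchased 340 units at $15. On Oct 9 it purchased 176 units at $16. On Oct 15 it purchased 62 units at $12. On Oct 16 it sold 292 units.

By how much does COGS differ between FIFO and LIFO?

$10

FIFO COGS: 292 @ $15 = $4,380
LIFO COGS: 62 @ $12 + 176 @ $16 + 54 @ $15 = $4,370
Difference = |$4,380 − $4,370| = $10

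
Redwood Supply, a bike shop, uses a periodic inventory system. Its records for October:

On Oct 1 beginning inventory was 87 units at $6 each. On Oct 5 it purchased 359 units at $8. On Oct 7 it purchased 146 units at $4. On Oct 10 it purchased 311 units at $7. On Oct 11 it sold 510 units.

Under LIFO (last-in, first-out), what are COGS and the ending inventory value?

COGS = $3,185; ending inventory = $2,970

Oct 11, 510 sold [LIFO — newest first]: 311 @ $7 + 146 @ $4 + 53 @ $8 = $3,185
Ending inventory: 87 @ $6 + 306 @ $8 = $2,970
Check: goods available $6,155 = COGS $3,185 + ending $2,970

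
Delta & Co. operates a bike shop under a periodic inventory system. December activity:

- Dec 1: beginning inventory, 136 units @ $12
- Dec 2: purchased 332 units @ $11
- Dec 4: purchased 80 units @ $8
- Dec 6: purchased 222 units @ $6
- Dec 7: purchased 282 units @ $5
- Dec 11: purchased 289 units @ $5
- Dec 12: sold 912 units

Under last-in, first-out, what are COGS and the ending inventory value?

Dec 12, 912 sold [LIFO — newest first]: 289 @ $5 + 282 @ $5 + 222 @ $6 + 80 @ $8 + 39 @ $11 = $5,256
Ending inventory: 136 @ $12 + 293 @ $11 = $4,855
Check: goods available $10,111 = COGS $5,256 + ending $4,855

COGS = $5,256; ending inventory = $4,855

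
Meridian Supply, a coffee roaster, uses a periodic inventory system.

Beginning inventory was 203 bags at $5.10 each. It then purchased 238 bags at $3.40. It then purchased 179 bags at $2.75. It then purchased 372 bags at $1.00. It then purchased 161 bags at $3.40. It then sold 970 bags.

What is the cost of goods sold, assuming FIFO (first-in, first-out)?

COGS = $2,686.75

Sale 1 (970) [FIFO — oldest first]: 203 @ $5.10 + 238 @ $3.40 + 179 @ $2.75 + 350 @ $1.00 = $2,686.75
Ending inventory: 22 @ $1.00 + 161 @ $3.40 = $569.40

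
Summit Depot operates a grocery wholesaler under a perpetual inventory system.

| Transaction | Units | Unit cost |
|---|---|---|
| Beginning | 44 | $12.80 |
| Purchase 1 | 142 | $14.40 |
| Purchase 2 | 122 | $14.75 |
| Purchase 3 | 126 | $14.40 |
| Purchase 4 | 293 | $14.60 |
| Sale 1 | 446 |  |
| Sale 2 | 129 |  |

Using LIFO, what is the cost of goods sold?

Sale 1 (446) [LIFO — newest first]: 293 @ $14.60 + 126 @ $14.40 + 27 @ $14.75 = $6,490.45
Sale 2 (129) [LIFO — newest first]: 95 @ $14.75 + 34 @ $14.40 = $1,890.85
Total COGS = $6,490.45 + $1,890.85 = $8,381.30
Ending inventory: 44 @ $12.80 + 108 @ $14.40 = $2,118.40
Check: goods available $10,499.70 = COGS $8,381.30 + ending $2,118.40

COGS = $8,381.30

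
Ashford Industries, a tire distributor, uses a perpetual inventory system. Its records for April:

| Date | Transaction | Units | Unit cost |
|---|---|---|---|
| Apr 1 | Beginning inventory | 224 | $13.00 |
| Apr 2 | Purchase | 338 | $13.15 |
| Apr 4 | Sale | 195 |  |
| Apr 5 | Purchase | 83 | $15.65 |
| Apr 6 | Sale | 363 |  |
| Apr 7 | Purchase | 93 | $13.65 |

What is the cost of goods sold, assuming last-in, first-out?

Apr 4, 195 sold [LIFO — newest first]: 195 @ $13.15 = $2,564.25
Apr 6, 363 sold [LIFO — newest first]: 83 @ $15.65 + 143 @ $13.15 + 137 @ $13.00 = $4,960.40
Total COGS = $2,564.25 + $4,960.40 = $7,524.65
Ending inventory: 87 @ $13.00 + 93 @ $13.65 = $2,400.45

COGS = $7,524.65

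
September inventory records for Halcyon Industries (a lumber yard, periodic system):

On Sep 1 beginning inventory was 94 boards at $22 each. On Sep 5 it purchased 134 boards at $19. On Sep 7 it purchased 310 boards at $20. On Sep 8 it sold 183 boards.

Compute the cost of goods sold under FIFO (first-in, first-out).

Sep 8, 183 sold [FIFO — oldest first]: 94 @ $22 + 89 @ $19 = $3,759
Ending inventory: 45 @ $19 + 310 @ $20 = $7,055

COGS = $3,759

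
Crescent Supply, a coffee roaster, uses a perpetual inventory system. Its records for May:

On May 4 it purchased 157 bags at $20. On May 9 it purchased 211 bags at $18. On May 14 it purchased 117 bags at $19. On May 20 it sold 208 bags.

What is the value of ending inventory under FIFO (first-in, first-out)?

Ending inventory = $5,103

May 20, 208 sold [FIFO — oldest first]: 157 @ $20 + 51 @ $18 = $4,058
Ending inventory: 160 @ $18 + 117 @ $19 = $5,103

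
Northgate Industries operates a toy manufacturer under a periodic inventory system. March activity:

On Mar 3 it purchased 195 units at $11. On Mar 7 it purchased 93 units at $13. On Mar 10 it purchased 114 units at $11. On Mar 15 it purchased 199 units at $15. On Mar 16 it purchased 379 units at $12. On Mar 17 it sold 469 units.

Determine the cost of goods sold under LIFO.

Mar 17, 469 sold [LIFO — newest first]: 379 @ $12 + 90 @ $15 = $5,898
Ending inventory: 195 @ $11 + 93 @ $13 + 114 @ $11 + 109 @ $15 = $6,243
Check: goods available $12,141 = COGS $5,898 + ending $6,243

COGS = $5,898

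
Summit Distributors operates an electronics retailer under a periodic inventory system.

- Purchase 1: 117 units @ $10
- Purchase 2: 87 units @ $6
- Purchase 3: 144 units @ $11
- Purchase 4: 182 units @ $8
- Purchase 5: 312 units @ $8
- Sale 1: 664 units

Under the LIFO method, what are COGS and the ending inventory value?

Sale 1 (664) [LIFO — newest first]: 312 @ $8 + 182 @ $8 + 144 @ $11 + 26 @ $6 = $5,692
Ending inventory: 117 @ $10 + 61 @ $6 = $1,536
Check: goods available $7,228 = COGS $5,692 + ending $1,536

COGS = $5,692; ending inventory = $1,536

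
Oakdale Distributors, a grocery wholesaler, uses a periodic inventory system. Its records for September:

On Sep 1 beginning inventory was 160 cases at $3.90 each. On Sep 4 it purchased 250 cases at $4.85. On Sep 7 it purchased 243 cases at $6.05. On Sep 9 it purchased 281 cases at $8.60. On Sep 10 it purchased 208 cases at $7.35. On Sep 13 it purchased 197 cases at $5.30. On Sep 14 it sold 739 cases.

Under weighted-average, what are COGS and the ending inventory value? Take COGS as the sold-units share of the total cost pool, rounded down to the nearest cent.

COGS = $4,578.68; ending inventory = $3,717.47

Sep 14, sell 739: 739/1339 × $8,296.15 → $4,578.68
Ending inventory (cost pool remaining) = $3,717.47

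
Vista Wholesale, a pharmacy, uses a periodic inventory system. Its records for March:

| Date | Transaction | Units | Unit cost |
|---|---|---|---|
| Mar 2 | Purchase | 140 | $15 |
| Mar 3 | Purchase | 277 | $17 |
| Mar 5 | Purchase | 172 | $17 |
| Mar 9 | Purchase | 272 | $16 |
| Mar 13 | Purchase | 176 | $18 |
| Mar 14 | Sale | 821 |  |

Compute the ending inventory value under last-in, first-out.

Mar 14, 821 sold [LIFO — newest first]: 176 @ $18 + 272 @ $16 + 172 @ $17 + 201 @ $17 = $13,861
Ending inventory: 140 @ $15 + 76 @ $17 = $3,392

Ending inventory = $3,392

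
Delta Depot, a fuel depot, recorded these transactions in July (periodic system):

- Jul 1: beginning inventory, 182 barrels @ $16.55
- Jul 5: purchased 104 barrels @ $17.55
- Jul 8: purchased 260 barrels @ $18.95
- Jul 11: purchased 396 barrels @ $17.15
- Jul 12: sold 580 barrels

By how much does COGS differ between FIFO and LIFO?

FIFO COGS: 182 @ $16.55 + 104 @ $17.55 + 260 @ $18.95 + 34 @ $17.15 = $10,347.40
LIFO COGS: 396 @ $17.15 + 184 @ $18.95 = $10,278.20
Difference = |$10,347.40 − $10,278.20| = $69.20

$69.20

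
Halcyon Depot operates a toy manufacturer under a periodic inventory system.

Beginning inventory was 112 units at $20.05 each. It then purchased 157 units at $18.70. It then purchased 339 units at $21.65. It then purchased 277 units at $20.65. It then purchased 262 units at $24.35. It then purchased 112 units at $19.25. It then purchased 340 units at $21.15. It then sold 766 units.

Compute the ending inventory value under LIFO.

Ending inventory = $17,167.10

Sale 1 (766) [LIFO — newest first]: 340 @ $21.15 + 112 @ $19.25 + 262 @ $24.35 + 52 @ $20.65 = $16,800.50
Ending inventory: 112 @ $20.05 + 157 @ $18.70 + 339 @ $21.65 + 225 @ $20.65 = $17,167.10
Check: goods available $33,967.60 = COGS $16,800.50 + ending $17,167.10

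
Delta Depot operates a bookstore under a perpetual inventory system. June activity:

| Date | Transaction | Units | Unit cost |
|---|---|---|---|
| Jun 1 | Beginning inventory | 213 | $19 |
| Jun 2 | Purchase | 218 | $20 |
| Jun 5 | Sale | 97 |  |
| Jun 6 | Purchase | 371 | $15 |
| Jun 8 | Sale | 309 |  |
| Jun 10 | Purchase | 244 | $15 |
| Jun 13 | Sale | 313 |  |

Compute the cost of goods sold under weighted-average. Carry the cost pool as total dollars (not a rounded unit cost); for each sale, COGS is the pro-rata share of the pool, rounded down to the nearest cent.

COGS = $12,295.08

After Jun 1: 213 on hand, pool $4,047.00 (≈ $19.0000 each)
After Jun 2: 431 on hand, pool $8,407.00 (≈ $19.5058 each)
Jun 5, sell 97: 97/431 × $8,407.00 → $1,892.06
After Jun 6: 705 on hand, pool $12,079.94 (≈ $17.1347 each)
Jun 8, sell 309: 309/705 × $12,079.94 → $5,294.61
After Jun 10: 640 on hand, pool $10,445.33 (≈ $16.3208 each)
Jun 13, sell 313: 313/640 × $10,445.33 → $5,108.41
Total COGS = $1,892.06 + $5,294.61 + $5,108.41 = $12,295.08
Ending inventory (cost pool remaining) = $5,336.92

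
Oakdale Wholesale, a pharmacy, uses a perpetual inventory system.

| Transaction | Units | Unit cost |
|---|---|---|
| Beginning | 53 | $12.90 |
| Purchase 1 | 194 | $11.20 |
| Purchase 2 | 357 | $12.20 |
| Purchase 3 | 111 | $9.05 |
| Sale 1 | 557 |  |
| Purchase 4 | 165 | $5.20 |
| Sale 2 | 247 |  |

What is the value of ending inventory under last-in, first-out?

Sale 1 (557) [LIFO — newest first]: 111 @ $9.05 + 357 @ $12.20 + 89 @ $11.20 = $6,356.75
Sale 2 (247) [LIFO — newest first]: 165 @ $5.20 + 82 @ $11.20 = $1,776.40
Total COGS = $6,356.75 + $1,776.40 = $8,133.15
Ending inventory: 53 @ $12.90 + 23 @ $11.20 = $941.30

Ending inventory = $941.30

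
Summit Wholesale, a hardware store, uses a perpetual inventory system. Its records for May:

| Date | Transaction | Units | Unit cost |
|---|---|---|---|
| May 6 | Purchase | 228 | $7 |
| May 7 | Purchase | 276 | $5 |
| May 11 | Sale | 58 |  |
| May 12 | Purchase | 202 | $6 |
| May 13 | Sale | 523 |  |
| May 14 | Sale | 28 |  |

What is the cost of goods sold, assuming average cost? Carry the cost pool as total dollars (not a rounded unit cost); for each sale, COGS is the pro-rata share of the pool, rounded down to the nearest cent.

COGS = $3,612.35

After May 6: 228 on hand, pool $1,596.00 (≈ $7.0000 each)
After May 7: 504 on hand, pool $2,976.00 (≈ $5.9048 each)
May 11, sell 58: 58/504 × $2,976.00 → $342.47
After May 12: 648 on hand, pool $3,845.53 (≈ $5.9345 each)
May 13, sell 523: 523/648 × $3,845.53 → $3,103.72
May 14, sell 28: 28/125 × $741.81 → $166.16
Total COGS = $342.47 + $3,103.72 + $166.16 = $3,612.35
Ending inventory (cost pool remaining) = $575.65
Check: goods available $4,188.00 = COGS $3,612.35 + ending $575.65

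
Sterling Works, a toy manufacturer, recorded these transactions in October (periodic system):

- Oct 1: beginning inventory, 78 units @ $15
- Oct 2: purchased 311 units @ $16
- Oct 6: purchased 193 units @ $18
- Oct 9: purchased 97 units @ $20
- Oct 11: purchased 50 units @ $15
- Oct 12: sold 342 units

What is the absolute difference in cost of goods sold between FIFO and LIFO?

$802

FIFO COGS: 78 @ $15 + 264 @ $16 = $5,394
LIFO COGS: 50 @ $15 + 97 @ $20 + 193 @ $18 + 2 @ $16 = $6,196
Difference = |$5,394 − $6,196| = $802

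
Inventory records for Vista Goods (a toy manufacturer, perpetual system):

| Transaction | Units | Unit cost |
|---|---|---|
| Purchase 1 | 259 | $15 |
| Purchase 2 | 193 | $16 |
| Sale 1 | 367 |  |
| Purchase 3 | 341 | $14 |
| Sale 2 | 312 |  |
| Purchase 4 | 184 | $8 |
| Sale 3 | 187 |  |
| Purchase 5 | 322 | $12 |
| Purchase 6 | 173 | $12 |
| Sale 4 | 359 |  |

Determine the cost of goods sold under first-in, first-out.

Sale 1 (367) [FIFO — oldest first]: 259 @ $15 + 108 @ $16 = $5,613
Sale 2 (312) [FIFO — oldest first]: 85 @ $16 + 227 @ $14 = $4,538
Sale 3 (187) [FIFO — oldest first]: 114 @ $14 + 73 @ $8 = $2,180
Sale 4 (359) [FIFO — oldest first]: 111 @ $8 + 248 @ $12 = $3,864
Total COGS = $5,613 + $4,538 + $2,180 + $3,864 = $16,195
Ending inventory: 74 @ $12 + 173 @ $12 = $2,964

COGS = $16,195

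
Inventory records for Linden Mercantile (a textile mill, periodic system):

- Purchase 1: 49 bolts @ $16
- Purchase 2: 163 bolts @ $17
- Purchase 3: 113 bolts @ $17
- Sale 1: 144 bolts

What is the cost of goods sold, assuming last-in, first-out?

COGS = $2,448

Sale 1 (144) [LIFO — newest first]: 113 @ $17 + 31 @ $17 = $2,448
Ending inventory: 49 @ $16 + 132 @ $17 = $3,028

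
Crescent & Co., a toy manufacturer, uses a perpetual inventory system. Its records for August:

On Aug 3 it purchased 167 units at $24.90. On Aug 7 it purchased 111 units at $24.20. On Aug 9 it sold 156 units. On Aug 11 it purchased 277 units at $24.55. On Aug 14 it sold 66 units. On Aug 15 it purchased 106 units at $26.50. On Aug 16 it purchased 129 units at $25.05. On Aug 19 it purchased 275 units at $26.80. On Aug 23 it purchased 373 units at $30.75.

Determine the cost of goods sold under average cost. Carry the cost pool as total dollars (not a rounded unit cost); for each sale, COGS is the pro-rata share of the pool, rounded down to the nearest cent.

COGS = $5,462.51

After Aug 3: 167 on hand, pool $4,158.30 (≈ $24.9000 each)
After Aug 7: 278 on hand, pool $6,844.50 (≈ $24.6205 each)
Aug 9, sell 156: 156/278 × $6,844.50 → $3,840.79
After Aug 11: 399 on hand, pool $9,804.06 (≈ $24.5716 each)
Aug 14, sell 66: 66/399 × $9,804.06 → $1,621.72
After Aug 15: 439 on hand, pool $10,991.34 (≈ $25.0372 each)
After Aug 16: 568 on hand, pool $14,222.79 (≈ $25.0401 each)
After Aug 19: 843 on hand, pool $21,592.79 (≈ $25.6142 each)
After Aug 23: 1216 on hand, pool $33,062.54 (≈ $27.1896 each)
Total COGS = $3,840.79 + $1,621.72 = $5,462.51
Ending inventory (cost pool remaining) = $33,062.54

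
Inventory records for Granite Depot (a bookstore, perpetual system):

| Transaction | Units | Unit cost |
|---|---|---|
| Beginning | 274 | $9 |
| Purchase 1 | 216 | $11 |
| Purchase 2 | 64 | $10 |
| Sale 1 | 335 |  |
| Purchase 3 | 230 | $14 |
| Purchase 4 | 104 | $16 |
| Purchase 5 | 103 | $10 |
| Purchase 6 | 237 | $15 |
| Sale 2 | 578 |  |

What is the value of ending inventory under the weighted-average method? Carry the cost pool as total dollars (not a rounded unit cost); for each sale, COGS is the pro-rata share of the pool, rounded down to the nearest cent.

Ending inventory = $4,104.56

After Beginning: 274 on hand, pool $2,466.00 (≈ $9.0000 each)
After Purchase 1: 490 on hand, pool $4,842.00 (≈ $9.8816 each)
After Purchase 2: 554 on hand, pool $5,482.00 (≈ $9.8953 each)
Sale 1, sell 335: 335/554 × $5,482.00 → $3,314.92
After Purchase 3: 449 on hand, pool $5,387.08 (≈ $11.9980 each)
After Purchase 4: 553 on hand, pool $7,051.08 (≈ $12.7506 each)
After Purchase 5: 656 on hand, pool $8,081.08 (≈ $12.3187 each)
After Purchase 6: 893 on hand, pool $11,636.08 (≈ $13.0303 each)
Sale 2, sell 578: 578/893 × $11,636.08 → $7,531.52
Total COGS = $3,314.92 + $7,531.52 = $10,846.44
Ending inventory (cost pool remaining) = $4,104.56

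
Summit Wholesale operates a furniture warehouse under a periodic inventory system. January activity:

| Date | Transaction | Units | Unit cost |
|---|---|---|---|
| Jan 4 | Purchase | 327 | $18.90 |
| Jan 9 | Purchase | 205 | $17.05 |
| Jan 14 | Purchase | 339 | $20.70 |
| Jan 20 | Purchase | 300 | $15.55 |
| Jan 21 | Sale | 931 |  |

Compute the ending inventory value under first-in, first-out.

Jan 21, 931 sold [FIFO — oldest first]: 327 @ $18.90 + 205 @ $17.05 + 339 @ $20.70 + 60 @ $15.55 = $17,625.85
Ending inventory: 240 @ $15.55 = $3,732.00

Ending inventory = $3,732.00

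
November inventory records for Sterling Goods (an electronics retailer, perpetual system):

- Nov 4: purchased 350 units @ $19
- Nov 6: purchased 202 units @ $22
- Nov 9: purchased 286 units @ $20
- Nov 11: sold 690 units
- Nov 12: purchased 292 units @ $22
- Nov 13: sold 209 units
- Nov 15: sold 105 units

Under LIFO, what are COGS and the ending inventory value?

COGS = $20,844; ending inventory = $2,394

Nov 11, 690 sold [LIFO — newest first]: 286 @ $20 + 202 @ $22 + 202 @ $19 = $14,002
Nov 13, 209 sold [LIFO — newest first]: 209 @ $22 = $4,598
Nov 15, 105 sold [LIFO — newest first]: 83 @ $22 + 22 @ $19 = $2,244
Total COGS = $14,002 + $4,598 + $2,244 = $20,844
Ending inventory: 126 @ $19 = $2,394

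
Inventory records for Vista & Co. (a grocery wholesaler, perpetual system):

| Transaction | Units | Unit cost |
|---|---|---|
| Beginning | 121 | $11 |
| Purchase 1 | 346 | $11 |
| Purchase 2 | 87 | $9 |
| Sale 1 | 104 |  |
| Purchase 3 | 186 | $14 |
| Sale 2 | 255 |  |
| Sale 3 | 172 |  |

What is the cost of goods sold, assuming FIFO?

Sale 1 (104) [FIFO — oldest first]: 104 @ $11 = $1,144
Sale 2 (255) [FIFO — oldest first]: 17 @ $11 + 238 @ $11 = $2,805
Sale 3 (172) [FIFO — oldest first]: 108 @ $11 + 64 @ $9 = $1,764
Total COGS = $1,144 + $2,805 + $1,764 = $5,713
Ending inventory: 23 @ $9 + 186 @ $14 = $2,811
Check: goods available $8,524 = COGS $5,713 + ending $2,811

COGS = $5,713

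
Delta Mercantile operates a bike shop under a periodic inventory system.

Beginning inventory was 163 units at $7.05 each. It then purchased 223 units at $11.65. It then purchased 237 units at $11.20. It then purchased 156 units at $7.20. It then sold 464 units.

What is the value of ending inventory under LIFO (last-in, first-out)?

Ending inventory = $2,919.95

Sale 1 (464) [LIFO — newest first]: 156 @ $7.20 + 237 @ $11.20 + 71 @ $11.65 = $4,604.75
Ending inventory: 163 @ $7.05 + 152 @ $11.65 = $2,919.95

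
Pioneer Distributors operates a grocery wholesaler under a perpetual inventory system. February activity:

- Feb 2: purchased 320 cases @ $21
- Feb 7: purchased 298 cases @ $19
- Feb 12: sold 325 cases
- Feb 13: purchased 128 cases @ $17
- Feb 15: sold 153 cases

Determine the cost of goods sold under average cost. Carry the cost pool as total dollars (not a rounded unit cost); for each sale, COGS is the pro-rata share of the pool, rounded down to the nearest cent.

After Feb 2: 320 on hand, pool $6,720.00 (≈ $21.0000 each)
After Feb 7: 618 on hand, pool $12,382.00 (≈ $20.0356 each)
Feb 12, sell 325: 325/618 × $12,382.00 → $6,511.56
After Feb 13: 421 on hand, pool $8,046.44 (≈ $19.1127 each)
Feb 15, sell 153: 153/421 × $8,046.44 → $2,924.24
Total COGS = $6,511.56 + $2,924.24 = $9,435.80
Ending inventory (cost pool remaining) = $5,122.20
Check: goods available $14,558.00 = COGS $9,435.80 + ending $5,122.20

COGS = $9,435.80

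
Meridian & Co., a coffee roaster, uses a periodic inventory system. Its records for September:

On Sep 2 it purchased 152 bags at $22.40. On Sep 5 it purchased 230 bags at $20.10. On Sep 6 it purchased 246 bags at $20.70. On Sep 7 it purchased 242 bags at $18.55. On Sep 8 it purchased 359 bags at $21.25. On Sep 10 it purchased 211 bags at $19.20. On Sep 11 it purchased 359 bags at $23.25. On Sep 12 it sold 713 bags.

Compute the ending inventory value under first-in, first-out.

Ending inventory = $22,939.05

Sep 12, 713 sold [FIFO — oldest first]: 152 @ $22.40 + 230 @ $20.10 + 246 @ $20.70 + 85 @ $18.55 = $14,696.75
Ending inventory: 157 @ $18.55 + 359 @ $21.25 + 211 @ $19.20 + 359 @ $23.25 = $22,939.05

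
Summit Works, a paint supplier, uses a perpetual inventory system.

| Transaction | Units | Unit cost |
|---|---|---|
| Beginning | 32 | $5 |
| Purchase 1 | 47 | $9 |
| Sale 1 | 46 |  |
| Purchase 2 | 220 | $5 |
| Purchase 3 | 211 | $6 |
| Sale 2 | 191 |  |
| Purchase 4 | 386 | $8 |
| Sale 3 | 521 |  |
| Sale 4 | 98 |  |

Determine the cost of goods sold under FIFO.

Sale 1 (46) [FIFO — oldest first]: 32 @ $5 + 14 @ $9 = $286
Sale 2 (191) [FIFO — oldest first]: 33 @ $9 + 158 @ $5 = $1,087
Sale 3 (521) [FIFO — oldest first]: 62 @ $5 + 211 @ $6 + 248 @ $8 = $3,560
Sale 4 (98) [FIFO — oldest first]: 98 @ $8 = $784
Total COGS = $286 + $1,087 + $3,560 + $784 = $5,717
Ending inventory: 40 @ $8 = $320
Check: goods available $6,037 = COGS $5,717 + ending $320

COGS = $5,717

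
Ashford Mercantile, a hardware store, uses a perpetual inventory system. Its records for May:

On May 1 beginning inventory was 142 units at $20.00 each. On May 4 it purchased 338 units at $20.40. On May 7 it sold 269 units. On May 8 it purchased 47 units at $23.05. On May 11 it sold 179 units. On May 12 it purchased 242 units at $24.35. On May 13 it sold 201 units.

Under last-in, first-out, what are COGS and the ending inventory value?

COGS = $14,132.90; ending inventory = $2,578.35

May 7, 269 sold [LIFO — newest first]: 269 @ $20.40 = $5,487.60
May 11, 179 sold [LIFO — newest first]: 47 @ $23.05 + 69 @ $20.40 + 63 @ $20.00 = $3,750.95
May 13, 201 sold [LIFO — newest first]: 201 @ $24.35 = $4,894.35
Total COGS = $5,487.60 + $3,750.95 + $4,894.35 = $14,132.90
Ending inventory: 79 @ $20.00 + 41 @ $24.35 = $2,578.35
Check: goods available $16,711.25 = COGS $14,132.90 + ending $2,578.35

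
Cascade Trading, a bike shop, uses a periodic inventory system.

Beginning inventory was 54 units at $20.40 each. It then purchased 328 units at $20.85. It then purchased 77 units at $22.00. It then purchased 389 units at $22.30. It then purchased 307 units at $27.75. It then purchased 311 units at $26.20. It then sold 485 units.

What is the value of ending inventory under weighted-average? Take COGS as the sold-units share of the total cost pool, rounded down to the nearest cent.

Ending inventory = $23,405.19

Sale 1, sell 485: 485/1466 × $34,976.55 → $11,571.36
Ending inventory (cost pool remaining) = $23,405.19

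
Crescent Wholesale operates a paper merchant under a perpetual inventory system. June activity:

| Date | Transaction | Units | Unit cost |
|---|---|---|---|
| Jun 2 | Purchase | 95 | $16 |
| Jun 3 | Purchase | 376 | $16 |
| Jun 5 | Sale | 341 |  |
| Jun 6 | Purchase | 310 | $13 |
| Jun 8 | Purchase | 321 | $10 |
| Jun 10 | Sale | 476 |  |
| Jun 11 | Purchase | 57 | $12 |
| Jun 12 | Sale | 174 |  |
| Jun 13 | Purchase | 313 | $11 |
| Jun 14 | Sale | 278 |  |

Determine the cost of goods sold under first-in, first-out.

Jun 5, 341 sold [FIFO — oldest first]: 95 @ $16 + 246 @ $16 = $5,456
Jun 10, 476 sold [FIFO — oldest first]: 130 @ $16 + 310 @ $13 + 36 @ $10 = $6,470
Jun 12, 174 sold [FIFO — oldest first]: 174 @ $10 = $1,740
Jun 14, 278 sold [FIFO — oldest first]: 111 @ $10 + 57 @ $12 + 110 @ $11 = $3,004
Total COGS = $5,456 + $6,470 + $1,740 + $3,004 = $16,670
Ending inventory: 203 @ $11 = $2,233
Check: goods available $18,903 = COGS $16,670 + ending $2,233

COGS = $16,670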